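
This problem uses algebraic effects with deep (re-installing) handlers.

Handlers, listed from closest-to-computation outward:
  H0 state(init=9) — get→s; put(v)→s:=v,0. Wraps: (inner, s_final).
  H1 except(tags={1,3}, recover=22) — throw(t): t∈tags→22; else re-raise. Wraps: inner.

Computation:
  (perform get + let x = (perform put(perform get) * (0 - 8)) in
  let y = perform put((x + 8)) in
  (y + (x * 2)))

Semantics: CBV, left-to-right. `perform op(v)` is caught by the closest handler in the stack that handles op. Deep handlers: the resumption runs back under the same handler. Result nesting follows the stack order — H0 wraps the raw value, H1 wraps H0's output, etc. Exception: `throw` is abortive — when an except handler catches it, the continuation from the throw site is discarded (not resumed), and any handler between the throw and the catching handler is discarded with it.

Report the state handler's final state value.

Answer: 8

Working:
get @ H0 ⇒ 9
get @ H0 ⇒ 9
put(9) @ H0 ⇒ s:=9
put(8) @ H0 ⇒ s:=8
H0 returns (9, 8)
H1 returns (9, 8)
= (9, 8)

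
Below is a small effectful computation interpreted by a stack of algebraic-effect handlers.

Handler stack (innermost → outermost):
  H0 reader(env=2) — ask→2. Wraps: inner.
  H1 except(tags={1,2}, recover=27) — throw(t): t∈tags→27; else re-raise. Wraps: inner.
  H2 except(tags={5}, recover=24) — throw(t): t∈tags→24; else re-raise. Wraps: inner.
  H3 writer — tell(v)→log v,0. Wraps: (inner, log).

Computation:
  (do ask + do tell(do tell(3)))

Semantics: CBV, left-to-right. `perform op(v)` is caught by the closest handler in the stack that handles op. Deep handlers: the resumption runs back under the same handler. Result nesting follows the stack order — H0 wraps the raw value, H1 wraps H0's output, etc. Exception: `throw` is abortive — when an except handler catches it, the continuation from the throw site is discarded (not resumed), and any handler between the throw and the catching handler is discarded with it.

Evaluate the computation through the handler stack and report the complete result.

Evaluation trace:
ask @ H0 ⇒ 2
tell(3) @ H3 ⇒ log+=3
tell(0) @ H3 ⇒ log+=0
H0 returns 2
H1 returns 2
H2 returns 2
H3 returns (2, (3, 0))
= (2, (3, 0))

Answer: (2, (3, 0))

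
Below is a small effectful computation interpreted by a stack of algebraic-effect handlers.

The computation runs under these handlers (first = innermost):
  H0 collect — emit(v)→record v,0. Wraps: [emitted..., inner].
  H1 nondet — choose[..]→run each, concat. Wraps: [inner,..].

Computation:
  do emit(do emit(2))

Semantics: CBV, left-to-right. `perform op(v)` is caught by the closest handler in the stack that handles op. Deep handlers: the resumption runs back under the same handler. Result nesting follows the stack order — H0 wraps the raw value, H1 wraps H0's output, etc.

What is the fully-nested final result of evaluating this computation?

Answer: [[2, 0, 0]]

Evaluation trace:
emit(2) @ H0 ⇒ out+=2
emit(0) @ H0 ⇒ out+=0
H0 returns [2, 0, 0]
H1 returns [[2, 0, 0]]
= [[2, 0, 0]]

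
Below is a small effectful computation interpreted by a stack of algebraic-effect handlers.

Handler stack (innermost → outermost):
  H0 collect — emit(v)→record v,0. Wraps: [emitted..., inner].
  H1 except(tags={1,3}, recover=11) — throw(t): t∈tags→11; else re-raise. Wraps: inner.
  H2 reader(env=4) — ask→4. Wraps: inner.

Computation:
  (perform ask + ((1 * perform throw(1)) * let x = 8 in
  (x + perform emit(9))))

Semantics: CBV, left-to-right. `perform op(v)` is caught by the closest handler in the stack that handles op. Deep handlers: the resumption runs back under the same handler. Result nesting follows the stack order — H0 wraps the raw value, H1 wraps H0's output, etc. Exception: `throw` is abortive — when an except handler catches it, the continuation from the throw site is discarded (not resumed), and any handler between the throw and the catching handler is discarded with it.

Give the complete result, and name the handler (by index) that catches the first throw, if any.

Step-by-step:
ask @ H2 ⇒ 4
throw(1) @ H1 caught ⇒ 11
H2 returns 11
= 11

Answer: 11 ; first throw caught by: H1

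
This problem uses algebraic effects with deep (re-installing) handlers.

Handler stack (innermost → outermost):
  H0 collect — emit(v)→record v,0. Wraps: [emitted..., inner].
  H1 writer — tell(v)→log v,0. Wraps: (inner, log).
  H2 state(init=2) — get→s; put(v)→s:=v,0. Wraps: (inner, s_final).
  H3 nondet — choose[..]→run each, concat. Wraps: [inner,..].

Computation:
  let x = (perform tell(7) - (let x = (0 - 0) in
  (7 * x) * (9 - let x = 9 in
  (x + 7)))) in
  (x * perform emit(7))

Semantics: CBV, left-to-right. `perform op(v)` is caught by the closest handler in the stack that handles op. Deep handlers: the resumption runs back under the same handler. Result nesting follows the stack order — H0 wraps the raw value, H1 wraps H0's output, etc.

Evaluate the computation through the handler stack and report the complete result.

Evaluation trace:
tell(7) @ H1 ⇒ log+=7
emit(7) @ H0 ⇒ out+=7
H0 returns [7, 0]
H1 returns ([7, 0], (7))
H2 returns (([7, 0], (7)), 2)
H3 returns [(([7, 0], (7)), 2)]
= [(([7, 0], (7)), 2)]

Answer: [(([7, 0], (7)), 2)]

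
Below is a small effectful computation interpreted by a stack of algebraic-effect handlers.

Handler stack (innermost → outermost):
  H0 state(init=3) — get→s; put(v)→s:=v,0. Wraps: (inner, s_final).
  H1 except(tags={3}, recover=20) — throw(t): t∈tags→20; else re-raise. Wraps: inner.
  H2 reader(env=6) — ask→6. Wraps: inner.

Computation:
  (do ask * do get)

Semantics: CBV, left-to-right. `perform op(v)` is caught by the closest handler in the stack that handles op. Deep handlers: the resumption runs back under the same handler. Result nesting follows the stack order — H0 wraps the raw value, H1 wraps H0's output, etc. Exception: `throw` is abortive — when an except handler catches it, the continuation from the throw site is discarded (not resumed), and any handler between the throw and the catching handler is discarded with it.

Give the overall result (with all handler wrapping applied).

Answer: (18, 3)

Step-by-step:
ask @ H2 ⇒ 6
get @ H0 ⇒ 3
H0 returns (18, 3)
H1 returns (18, 3)
H2 returns (18, 3)
= (18, 3)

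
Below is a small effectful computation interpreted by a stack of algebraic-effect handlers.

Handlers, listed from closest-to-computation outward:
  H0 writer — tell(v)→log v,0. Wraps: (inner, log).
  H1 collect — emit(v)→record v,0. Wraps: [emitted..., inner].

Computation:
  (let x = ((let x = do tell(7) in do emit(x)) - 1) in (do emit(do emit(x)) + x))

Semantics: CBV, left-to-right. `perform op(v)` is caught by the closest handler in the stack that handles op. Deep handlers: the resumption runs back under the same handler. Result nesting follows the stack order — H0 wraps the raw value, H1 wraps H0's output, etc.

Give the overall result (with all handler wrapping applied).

Evaluation trace:
tell(7) @ H0 ⇒ log+=7
emit(0) @ H1 ⇒ out+=0
emit(-1) @ H1 ⇒ out+=-1
emit(0) @ H1 ⇒ out+=0
H0 returns (-1, (7))
H1 returns [0, -1, 0, (-1, (7))]
= [0, -1, 0, (-1, (7))]

Answer: [0, -1, 0, (-1, (7))]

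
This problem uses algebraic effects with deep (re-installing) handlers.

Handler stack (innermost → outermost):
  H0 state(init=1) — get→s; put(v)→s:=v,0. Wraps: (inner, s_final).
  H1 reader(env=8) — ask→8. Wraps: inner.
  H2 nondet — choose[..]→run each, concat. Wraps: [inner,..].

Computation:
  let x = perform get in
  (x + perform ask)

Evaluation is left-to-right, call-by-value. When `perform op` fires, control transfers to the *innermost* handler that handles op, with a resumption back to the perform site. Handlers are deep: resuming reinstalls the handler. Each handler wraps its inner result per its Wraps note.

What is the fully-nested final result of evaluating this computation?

Working:
get @ H0 ⇒ 1
ask @ H1 ⇒ 8
H0 returns (9, 1)
H1 returns (9, 1)
H2 returns [(9, 1)]
= [(9, 1)]

Answer: [(9, 1)]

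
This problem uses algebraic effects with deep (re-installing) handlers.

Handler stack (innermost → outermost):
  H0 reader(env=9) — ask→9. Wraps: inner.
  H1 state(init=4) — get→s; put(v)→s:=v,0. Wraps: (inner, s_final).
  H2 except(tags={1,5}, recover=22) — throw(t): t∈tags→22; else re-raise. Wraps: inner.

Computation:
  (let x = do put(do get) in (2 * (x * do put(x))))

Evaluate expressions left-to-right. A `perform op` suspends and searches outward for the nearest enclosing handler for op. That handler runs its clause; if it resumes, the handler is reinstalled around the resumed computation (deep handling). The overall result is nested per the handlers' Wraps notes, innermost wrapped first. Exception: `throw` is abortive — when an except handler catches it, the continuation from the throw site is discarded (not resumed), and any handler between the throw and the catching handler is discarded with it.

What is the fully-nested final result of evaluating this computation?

Answer: (0, 0)

Evaluation trace:
get @ H1 ⇒ 4
put(4) @ H1 ⇒ s:=4
put(0) @ H1 ⇒ s:=0
H0 returns 0
H1 returns (0, 0)
H2 returns (0, 0)
= (0, 0)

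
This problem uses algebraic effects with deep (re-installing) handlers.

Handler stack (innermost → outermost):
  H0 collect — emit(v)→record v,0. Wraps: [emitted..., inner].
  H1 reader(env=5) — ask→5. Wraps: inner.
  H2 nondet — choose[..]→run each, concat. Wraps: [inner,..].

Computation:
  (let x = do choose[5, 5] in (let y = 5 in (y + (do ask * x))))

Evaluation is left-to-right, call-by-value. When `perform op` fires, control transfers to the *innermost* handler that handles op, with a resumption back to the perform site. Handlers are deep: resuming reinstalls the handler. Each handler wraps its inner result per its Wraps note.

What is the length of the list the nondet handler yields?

Answer: 2

Working:
choose[5, 5] @ H2
  branch[0] choose=5:
    ask @ H1 ⇒ 5
    H0 returns [30]
    H1 returns [30]
    H2 returns [[30]]
  branch[1] choose=5:
    ask @ H1 ⇒ 5
    H0 returns [30]
    H1 returns [30]
    H2 returns [[30]]
= [[30], [30]]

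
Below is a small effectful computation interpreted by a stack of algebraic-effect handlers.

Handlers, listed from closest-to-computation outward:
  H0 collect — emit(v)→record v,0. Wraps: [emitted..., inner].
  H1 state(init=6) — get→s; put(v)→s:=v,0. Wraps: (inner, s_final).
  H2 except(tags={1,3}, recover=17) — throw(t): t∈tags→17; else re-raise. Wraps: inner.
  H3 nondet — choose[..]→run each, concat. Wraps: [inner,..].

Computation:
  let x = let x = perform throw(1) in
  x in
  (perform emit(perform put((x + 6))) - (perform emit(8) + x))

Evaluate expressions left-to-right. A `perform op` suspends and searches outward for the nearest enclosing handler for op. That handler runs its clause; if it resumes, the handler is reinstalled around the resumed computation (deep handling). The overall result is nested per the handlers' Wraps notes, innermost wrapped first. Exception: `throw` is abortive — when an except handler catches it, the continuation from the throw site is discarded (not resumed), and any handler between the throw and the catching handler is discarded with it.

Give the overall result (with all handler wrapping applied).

Working:
throw(1) @ H2 caught ⇒ 17
H3 returns [17]
= [17]

Answer: [17]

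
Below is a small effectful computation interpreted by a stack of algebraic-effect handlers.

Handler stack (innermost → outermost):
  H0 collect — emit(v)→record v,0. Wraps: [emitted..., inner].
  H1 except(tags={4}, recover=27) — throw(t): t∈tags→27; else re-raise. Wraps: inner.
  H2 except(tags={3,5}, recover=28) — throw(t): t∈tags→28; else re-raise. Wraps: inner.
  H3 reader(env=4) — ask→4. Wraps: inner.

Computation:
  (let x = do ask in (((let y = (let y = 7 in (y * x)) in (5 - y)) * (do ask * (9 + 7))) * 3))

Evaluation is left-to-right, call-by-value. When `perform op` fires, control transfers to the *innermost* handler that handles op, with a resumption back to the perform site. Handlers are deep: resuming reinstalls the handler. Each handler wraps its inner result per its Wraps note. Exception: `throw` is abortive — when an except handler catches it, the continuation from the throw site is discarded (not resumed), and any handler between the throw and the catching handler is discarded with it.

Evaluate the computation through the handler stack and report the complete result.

Step-by-step:
ask @ H3 ⇒ 4
ask @ H3 ⇒ 4
H0 returns [-4416]
H1 returns [-4416]
H2 returns [-4416]
H3 returns [-4416]
= [-4416]

Answer: [-4416]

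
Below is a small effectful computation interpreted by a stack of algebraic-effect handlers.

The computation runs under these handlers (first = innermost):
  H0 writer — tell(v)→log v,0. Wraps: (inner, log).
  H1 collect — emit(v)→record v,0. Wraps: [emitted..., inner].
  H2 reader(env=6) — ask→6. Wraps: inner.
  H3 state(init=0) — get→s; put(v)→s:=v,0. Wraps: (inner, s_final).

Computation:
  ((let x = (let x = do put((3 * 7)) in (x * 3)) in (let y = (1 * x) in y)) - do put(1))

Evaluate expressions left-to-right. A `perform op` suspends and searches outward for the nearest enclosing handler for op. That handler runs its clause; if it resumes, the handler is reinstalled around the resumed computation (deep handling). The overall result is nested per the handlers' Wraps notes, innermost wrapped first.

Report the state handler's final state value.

Answer: 1

Working:
put(21) @ H3 ⇒ s:=21
put(1) @ H3 ⇒ s:=1
H0 returns (0, ())
H1 returns [(0, ())]
H2 returns [(0, ())]
H3 returns ([(0, ())], 1)
= ([(0, ())], 1)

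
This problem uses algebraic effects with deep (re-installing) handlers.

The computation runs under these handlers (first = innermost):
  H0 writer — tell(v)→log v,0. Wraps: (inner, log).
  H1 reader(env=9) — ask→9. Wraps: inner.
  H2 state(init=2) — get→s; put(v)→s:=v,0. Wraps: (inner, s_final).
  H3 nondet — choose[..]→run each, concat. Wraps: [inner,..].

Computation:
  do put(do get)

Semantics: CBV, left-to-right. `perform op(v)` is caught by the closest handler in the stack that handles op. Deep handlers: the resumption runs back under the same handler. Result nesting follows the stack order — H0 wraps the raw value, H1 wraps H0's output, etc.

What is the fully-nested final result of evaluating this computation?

Answer: [((0, ()), 2)]

Evaluation trace:
get @ H2 ⇒ 2
put(2) @ H2 ⇒ s:=2
H0 returns (0, ())
H1 returns (0, ())
H2 returns ((0, ()), 2)
H3 returns [((0, ()), 2)]
= [((0, ()), 2)]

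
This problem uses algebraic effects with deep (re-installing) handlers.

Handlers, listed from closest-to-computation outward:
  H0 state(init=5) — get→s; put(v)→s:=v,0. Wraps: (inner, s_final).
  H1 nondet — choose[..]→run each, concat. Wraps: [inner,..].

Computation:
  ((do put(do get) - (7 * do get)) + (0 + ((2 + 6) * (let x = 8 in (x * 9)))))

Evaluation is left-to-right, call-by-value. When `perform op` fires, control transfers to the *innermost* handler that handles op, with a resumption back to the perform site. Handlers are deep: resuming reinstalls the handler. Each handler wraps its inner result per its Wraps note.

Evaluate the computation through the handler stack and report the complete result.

Answer: [(541, 5)]

Working:
get @ H0 ⇒ 5
put(5) @ H0 ⇒ s:=5
get @ H0 ⇒ 5
H0 returns (541, 5)
H1 returns [(541, 5)]
= [(541, 5)]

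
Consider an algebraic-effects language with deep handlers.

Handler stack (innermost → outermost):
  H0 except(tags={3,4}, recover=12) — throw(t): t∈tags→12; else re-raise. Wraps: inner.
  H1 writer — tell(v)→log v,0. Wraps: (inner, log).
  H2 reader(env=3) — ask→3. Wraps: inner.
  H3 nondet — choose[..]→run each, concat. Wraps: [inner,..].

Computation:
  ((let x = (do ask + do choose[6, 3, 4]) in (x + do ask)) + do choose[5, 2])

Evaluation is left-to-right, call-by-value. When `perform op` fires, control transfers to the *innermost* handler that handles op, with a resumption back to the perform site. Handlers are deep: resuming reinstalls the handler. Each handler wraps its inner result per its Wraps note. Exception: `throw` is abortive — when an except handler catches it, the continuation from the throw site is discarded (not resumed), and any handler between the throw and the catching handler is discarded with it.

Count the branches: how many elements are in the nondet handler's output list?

Answer: 6

Evaluation trace:
ask @ H2 ⇒ 3
choose[6, 3, 4] @ H3
  branch[0] choose=6:
    ask @ H2 ⇒ 3
    choose[5, 2] @ H3
      branch[0] choose=5:
        H0 returns 17
        H1 returns (17, ())
        H2 returns (17, ())
        H3 returns [(17, ())]
      branch[1] choose=2:
        H0 returns 14
        H1 returns (14, ())
        H2 returns (14, ())
        H3 returns [(14, ())]
  branch[1] choose=3:
    ask @ H2 ⇒ 3
    choose[5, 2] @ H3
      branch[0] choose=5:
        H0 returns 14
        H1 returns (14, ())
        H2 returns (14, ())
        H3 returns [(14, ())]
      branch[1] choose=2:
        H0 returns 11
        H1 returns (11, ())
        H2 returns (11, ())
        H3 returns [(11, ())]
  branch[2] choose=4:
    ask @ H2 ⇒ 3
    choose[5, 2] @ H3
      branch[0] choose=5:
        H0 returns 15
        H1 returns (15, ())
        H2 returns (15, ())
        H3 returns [(15, ())]
      branch[1] choose=2:
        H0 returns 12
        H1 returns (12, ())
        H2 returns (12, ())
        H3 returns [(12, ())]
= [(17, ()), (14, ()), (14, ()), (11, ()), (15, ()), (12, ())]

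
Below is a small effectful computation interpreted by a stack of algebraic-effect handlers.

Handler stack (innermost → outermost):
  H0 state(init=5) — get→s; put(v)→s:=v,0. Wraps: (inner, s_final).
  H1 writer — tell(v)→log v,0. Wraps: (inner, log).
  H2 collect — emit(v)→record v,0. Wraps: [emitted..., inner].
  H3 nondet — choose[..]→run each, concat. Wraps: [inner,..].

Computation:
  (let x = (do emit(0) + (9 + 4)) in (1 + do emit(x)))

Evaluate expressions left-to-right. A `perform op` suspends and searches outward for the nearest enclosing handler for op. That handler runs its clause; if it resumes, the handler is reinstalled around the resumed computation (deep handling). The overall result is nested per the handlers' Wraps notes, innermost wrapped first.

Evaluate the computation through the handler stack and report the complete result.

Answer: [[0, 13, ((1, 5), ())]]

Step-by-step:
emit(0) @ H2 ⇒ out+=0
emit(13) @ H2 ⇒ out+=13
H0 returns (1, 5)
H1 returns ((1, 5), ())
H2 returns [0, 13, ((1, 5), ())]
H3 returns [[0, 13, ((1, 5), ())]]
= [[0, 13, ((1, 5), ())]]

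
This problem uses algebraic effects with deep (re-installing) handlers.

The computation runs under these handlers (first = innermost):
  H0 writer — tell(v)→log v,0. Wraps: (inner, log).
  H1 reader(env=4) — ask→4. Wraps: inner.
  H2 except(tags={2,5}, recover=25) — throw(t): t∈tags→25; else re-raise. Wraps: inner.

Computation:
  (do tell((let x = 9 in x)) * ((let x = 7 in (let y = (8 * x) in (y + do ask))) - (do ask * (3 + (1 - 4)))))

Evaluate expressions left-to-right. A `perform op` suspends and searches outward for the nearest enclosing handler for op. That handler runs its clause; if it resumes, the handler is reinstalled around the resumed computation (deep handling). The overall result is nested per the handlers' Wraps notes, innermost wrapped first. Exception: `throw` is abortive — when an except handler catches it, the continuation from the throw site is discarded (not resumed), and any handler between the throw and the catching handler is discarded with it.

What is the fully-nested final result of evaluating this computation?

Working:
tell(9) @ H0 ⇒ log+=9
ask @ H1 ⇒ 4
ask @ H1 ⇒ 4
H0 returns (0, (9))
H1 returns (0, (9))
H2 returns (0, (9))
= (0, (9))

Answer: (0, (9))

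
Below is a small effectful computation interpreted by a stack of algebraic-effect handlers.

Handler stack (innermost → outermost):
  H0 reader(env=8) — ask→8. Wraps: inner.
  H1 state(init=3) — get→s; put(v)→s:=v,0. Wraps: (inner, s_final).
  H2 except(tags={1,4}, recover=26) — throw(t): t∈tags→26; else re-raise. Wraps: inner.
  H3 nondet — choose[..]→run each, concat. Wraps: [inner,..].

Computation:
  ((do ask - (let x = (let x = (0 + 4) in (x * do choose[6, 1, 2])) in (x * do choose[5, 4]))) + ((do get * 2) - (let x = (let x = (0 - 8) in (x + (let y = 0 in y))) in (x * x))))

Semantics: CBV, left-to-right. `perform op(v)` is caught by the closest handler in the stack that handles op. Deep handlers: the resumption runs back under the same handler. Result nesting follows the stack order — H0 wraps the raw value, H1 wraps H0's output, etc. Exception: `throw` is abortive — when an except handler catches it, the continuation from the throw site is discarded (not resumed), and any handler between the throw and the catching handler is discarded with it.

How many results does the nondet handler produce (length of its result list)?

Step-by-step:
ask @ H0 ⇒ 8
choose[6, 1, 2] @ H3
  branch[0] choose=6:
    choose[5, 4] @ H3
      branch[0] choose=5:
        get @ H1 ⇒ 3
        H0 returns -170
        H1 returns (-170, 3)
        H2 returns (-170, 3)
        H3 returns [(-170, 3)]
      branch[1] choose=4:
        get @ H1 ⇒ 3
        H0 returns -146
        H1 returns (-146, 3)
        H2 returns (-146, 3)
        H3 returns [(-146, 3)]
  branch[1] choose=1:
    choose[5, 4] @ H3
      branch[0] choose=5:
        get @ H1 ⇒ 3
        H0 returns -70
        H1 returns (-70, 3)
        H2 returns (-70, 3)
        H3 returns [(-70, 3)]
      branch[1] choose=4:
        get @ H1 ⇒ 3
        H0 returns -66
        H1 returns (-66, 3)
        H2 returns (-66, 3)
        H3 returns [(-66, 3)]
  branch[2] choose=2:
    choose[5, 4] @ H3
      branch[0] choose=5:
        get @ H1 ⇒ 3
        H0 returns -90
        H1 returns (-90, 3)
        H2 returns (-90, 3)
        H3 returns [(-90, 3)]
      branch[1] choose=4:
        get @ H1 ⇒ 3
        H0 returns -82
        H1 returns (-82, 3)
        H2 returns (-82, 3)
        H3 returns [(-82, 3)]
= [(-170, 3), (-146, 3), (-70, 3), (-66, 3), (-90, 3), (-82, 3)]

Answer: 6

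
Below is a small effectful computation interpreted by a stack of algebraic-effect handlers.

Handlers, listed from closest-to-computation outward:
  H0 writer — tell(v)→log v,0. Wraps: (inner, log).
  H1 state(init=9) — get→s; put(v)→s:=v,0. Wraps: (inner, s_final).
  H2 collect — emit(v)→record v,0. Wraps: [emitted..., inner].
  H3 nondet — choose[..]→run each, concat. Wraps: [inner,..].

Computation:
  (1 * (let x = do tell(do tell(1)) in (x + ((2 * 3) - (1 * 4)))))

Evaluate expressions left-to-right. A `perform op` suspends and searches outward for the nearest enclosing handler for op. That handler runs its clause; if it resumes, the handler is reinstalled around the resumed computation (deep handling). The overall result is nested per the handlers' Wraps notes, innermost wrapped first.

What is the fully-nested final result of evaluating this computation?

Working:
tell(1) @ H0 ⇒ log+=1
tell(0) @ H0 ⇒ log+=0
H0 returns (2, (1, 0))
H1 returns ((2, (1, 0)), 9)
H2 returns [((2, (1, 0)), 9)]
H3 returns [[((2, (1, 0)), 9)]]
= [[((2, (1, 0)), 9)]]

Answer: [[((2, (1, 0)), 9)]]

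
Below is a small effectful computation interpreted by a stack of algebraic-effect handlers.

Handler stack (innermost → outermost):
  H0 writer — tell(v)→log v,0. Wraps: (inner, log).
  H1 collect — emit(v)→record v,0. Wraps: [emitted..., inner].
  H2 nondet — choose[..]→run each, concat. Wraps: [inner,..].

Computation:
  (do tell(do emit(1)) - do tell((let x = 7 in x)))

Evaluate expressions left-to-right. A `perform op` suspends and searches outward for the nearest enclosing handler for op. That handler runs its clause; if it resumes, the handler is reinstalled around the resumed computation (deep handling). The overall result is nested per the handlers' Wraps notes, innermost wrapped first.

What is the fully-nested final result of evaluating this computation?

Working:
emit(1) @ H1 ⇒ out+=1
tell(0) @ H0 ⇒ log+=0
tell(7) @ H0 ⇒ log+=7
H0 returns (0, (0, 7))
H1 returns [1, (0, (0, 7))]
H2 returns [[1, (0, (0, 7))]]
= [[1, (0, (0, 7))]]

Answer: [[1, (0, (0, 7))]]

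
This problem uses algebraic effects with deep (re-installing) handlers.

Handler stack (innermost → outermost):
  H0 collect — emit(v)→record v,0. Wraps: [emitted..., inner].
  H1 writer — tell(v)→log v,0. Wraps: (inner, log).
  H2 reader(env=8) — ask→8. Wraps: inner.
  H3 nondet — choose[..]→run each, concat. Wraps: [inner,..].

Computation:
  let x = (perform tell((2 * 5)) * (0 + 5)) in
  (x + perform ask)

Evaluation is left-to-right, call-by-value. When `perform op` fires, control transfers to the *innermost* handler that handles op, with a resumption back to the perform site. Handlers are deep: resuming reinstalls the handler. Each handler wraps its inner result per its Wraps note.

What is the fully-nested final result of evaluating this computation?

Working:
tell(10) @ H1 ⇒ log+=10
ask @ H2 ⇒ 8
H0 returns [8]
H1 returns ([8], (10))
H2 returns ([8], (10))
H3 returns [([8], (10))]
= [([8], (10))]

Answer: [([8], (10))]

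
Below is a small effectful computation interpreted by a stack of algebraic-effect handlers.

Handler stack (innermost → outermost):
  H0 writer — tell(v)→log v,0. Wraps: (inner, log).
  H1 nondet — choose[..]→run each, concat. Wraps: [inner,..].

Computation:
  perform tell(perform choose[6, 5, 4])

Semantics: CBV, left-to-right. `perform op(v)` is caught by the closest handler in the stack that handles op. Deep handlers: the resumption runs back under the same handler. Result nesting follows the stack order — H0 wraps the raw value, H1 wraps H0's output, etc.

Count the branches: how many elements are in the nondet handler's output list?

Step-by-step:
choose[6, 5, 4] @ H1
  branch[0] choose=6:
    tell(6) @ H0 ⇒ log+=6
    H0 returns (0, (6))
    H1 returns [(0, (6))]
  branch[1] choose=5:
    tell(5) @ H0 ⇒ log+=5
    H0 returns (0, (5))
    H1 returns [(0, (5))]
  branch[2] choose=4:
    tell(4) @ H0 ⇒ log+=4
    H0 returns (0, (4))
    H1 returns [(0, (4))]
= [(0, (6)), (0, (5)), (0, (4))]

Answer: 3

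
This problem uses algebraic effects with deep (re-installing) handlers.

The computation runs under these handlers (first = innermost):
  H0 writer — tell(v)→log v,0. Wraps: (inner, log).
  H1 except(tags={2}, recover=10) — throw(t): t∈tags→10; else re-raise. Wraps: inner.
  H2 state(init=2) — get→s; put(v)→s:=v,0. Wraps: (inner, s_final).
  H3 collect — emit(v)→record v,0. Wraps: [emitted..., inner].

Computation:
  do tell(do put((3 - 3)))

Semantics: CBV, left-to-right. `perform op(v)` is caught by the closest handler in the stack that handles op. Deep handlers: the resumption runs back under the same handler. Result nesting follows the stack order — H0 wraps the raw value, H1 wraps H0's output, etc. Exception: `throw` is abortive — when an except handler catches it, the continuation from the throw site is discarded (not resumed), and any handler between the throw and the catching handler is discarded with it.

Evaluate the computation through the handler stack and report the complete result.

Evaluation trace:
put(0) @ H2 ⇒ s:=0
tell(0) @ H0 ⇒ log+=0
H0 returns (0, (0))
H1 returns (0, (0))
H2 returns ((0, (0)), 0)
H3 returns [((0, (0)), 0)]
= [((0, (0)), 0)]

Answer: [((0, (0)), 0)]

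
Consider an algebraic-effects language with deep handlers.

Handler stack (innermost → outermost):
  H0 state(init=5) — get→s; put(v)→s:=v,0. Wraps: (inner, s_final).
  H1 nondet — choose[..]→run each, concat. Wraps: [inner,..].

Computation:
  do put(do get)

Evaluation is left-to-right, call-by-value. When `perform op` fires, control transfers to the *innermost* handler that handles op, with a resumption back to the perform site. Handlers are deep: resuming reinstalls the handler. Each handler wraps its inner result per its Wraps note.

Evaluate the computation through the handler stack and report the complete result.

Evaluation trace:
get @ H0 ⇒ 5
put(5) @ H0 ⇒ s:=5
H0 returns (0, 5)
H1 returns [(0, 5)]
= [(0, 5)]

Answer: [(0, 5)]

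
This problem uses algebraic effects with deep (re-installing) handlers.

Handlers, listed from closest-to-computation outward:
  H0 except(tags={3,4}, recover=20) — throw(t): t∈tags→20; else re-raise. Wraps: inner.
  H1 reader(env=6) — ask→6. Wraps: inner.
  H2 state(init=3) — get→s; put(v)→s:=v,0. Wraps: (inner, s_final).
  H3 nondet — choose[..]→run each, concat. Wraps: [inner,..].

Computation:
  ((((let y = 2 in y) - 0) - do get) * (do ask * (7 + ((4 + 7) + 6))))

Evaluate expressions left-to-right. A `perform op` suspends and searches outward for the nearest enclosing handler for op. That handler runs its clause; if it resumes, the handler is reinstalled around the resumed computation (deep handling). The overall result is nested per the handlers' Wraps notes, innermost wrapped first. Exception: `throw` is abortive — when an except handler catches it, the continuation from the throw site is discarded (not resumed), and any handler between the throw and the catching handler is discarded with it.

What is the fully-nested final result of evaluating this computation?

Answer: [(-144, 3)]

Evaluation trace:
get @ H2 ⇒ 3
ask @ H1 ⇒ 6
H0 returns -144
H1 returns -144
H2 returns (-144, 3)
H3 returns [(-144, 3)]
= [(-144, 3)]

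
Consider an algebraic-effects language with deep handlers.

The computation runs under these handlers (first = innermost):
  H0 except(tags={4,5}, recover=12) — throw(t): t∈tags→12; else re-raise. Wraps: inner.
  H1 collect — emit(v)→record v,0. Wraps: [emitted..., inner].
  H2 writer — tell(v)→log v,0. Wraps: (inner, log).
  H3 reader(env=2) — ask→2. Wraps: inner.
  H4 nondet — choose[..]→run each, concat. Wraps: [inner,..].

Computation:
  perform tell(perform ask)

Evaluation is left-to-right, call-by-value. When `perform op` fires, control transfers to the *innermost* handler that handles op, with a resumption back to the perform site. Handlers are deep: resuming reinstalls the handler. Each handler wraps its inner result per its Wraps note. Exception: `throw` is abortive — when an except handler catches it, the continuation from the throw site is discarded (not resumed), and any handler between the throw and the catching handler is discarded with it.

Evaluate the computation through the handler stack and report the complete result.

Working:
ask @ H3 ⇒ 2
tell(2) @ H2 ⇒ log+=2
H0 returns 0
H1 returns [0]
H2 returns ([0], (2))
H3 returns ([0], (2))
H4 returns [([0], (2))]
= [([0], (2))]

Answer: [([0], (2))]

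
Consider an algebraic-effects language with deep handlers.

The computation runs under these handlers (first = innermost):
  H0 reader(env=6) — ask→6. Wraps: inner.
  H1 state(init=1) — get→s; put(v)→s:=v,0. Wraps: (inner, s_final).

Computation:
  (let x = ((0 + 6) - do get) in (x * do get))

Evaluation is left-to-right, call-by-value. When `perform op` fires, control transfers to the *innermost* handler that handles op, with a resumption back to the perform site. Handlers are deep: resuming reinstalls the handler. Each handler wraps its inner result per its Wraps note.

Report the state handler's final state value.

Working:
get @ H1 ⇒ 1
get @ H1 ⇒ 1
H0 returns 5
H1 returns (5, 1)
= (5, 1)

Answer: 1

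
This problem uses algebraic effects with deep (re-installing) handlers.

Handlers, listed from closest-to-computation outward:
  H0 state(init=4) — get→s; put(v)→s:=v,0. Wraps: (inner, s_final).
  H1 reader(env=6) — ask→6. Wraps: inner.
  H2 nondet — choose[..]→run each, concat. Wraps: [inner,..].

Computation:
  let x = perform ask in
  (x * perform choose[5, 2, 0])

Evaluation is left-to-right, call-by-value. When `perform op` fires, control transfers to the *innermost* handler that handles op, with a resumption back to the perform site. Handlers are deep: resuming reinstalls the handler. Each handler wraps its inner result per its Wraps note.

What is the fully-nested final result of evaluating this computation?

Evaluation trace:
ask @ H1 ⇒ 6
choose[5, 2, 0] @ H2
  branch[0] choose=5:
    H0 returns (30, 4)
    H1 returns (30, 4)
    H2 returns [(30, 4)]
  branch[1] choose=2:
    H0 returns (12, 4)
    H1 returns (12, 4)
    H2 returns [(12, 4)]
  branch[2] choose=0:
    H0 returns (0, 4)
    H1 returns (0, 4)
    H2 returns [(0, 4)]
= [(30, 4), (12, 4), (0, 4)]

Answer: [(30, 4), (12, 4), (0, 4)]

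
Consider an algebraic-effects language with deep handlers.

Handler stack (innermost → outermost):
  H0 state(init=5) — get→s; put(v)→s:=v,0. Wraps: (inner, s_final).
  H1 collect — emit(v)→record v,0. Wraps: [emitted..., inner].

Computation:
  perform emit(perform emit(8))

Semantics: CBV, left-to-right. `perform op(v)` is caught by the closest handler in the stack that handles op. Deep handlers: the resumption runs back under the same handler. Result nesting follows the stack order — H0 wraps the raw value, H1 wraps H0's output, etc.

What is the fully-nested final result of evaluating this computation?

Working:
emit(8) @ H1 ⇒ out+=8
emit(0) @ H1 ⇒ out+=0
H0 returns (0, 5)
H1 returns [8, 0, (0, 5)]
= [8, 0, (0, 5)]

Answer: [8, 0, (0, 5)]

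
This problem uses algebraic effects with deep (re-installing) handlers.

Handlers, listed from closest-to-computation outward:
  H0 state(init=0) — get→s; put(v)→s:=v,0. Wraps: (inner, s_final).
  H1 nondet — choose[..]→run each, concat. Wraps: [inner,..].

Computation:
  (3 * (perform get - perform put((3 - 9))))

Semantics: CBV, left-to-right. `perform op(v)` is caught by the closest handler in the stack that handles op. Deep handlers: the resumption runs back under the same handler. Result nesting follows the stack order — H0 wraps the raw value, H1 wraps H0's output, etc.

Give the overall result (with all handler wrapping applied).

Step-by-step:
get @ H0 ⇒ 0
put(-6) @ H0 ⇒ s:=-6
H0 returns (0, -6)
H1 returns [(0, -6)]
= [(0, -6)]

Answer: [(0, -6)]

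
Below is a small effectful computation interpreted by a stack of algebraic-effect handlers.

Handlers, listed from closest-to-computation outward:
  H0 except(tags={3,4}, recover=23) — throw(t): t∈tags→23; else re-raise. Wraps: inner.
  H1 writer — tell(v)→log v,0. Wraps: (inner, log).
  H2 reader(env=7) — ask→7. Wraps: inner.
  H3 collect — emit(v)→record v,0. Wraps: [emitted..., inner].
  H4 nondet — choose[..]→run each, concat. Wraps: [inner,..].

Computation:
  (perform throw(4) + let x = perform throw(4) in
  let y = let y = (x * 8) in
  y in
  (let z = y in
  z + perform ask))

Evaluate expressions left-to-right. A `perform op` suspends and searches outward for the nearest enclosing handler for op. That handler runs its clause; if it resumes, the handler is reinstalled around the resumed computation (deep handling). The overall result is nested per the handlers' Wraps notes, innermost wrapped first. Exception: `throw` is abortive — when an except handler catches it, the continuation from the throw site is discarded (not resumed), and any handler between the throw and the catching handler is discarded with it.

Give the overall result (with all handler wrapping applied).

Answer: [[(23, ())]]

Evaluation trace:
throw(4) @ H0 caught ⇒ 23
H1 returns (23, ())
H2 returns (23, ())
H3 returns [(23, ())]
H4 returns [[(23, ())]]
= [[(23, ())]]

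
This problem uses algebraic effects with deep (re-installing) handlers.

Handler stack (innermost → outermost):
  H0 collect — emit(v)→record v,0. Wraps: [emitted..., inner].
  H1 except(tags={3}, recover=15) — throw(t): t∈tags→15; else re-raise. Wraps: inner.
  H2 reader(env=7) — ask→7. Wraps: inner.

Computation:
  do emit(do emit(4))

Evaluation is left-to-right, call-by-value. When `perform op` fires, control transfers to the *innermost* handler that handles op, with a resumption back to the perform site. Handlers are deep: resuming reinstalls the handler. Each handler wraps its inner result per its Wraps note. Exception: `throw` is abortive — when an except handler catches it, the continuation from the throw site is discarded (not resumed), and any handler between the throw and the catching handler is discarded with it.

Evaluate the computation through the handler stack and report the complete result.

Evaluation trace:
emit(4) @ H0 ⇒ out+=4
emit(0) @ H0 ⇒ out+=0
H0 returns [4, 0, 0]
H1 returns [4, 0, 0]
H2 returns [4, 0, 0]
= [4, 0, 0]

Answer: [4, 0, 0]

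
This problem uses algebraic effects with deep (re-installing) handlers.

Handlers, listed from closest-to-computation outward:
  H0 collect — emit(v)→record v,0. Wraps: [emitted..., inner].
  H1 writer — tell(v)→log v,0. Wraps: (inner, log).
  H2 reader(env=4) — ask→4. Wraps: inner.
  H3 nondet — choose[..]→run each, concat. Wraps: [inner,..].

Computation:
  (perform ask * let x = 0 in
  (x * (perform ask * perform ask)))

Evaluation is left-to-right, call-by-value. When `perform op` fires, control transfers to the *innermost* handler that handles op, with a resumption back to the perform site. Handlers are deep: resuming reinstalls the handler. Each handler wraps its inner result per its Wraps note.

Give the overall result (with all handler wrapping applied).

Evaluation trace:
ask @ H2 ⇒ 4
ask @ H2 ⇒ 4
ask @ H2 ⇒ 4
H0 returns [0]
H1 returns ([0], ())
H2 returns ([0], ())
H3 returns [([0], ())]
= [([0], ())]

Answer: [([0], ())]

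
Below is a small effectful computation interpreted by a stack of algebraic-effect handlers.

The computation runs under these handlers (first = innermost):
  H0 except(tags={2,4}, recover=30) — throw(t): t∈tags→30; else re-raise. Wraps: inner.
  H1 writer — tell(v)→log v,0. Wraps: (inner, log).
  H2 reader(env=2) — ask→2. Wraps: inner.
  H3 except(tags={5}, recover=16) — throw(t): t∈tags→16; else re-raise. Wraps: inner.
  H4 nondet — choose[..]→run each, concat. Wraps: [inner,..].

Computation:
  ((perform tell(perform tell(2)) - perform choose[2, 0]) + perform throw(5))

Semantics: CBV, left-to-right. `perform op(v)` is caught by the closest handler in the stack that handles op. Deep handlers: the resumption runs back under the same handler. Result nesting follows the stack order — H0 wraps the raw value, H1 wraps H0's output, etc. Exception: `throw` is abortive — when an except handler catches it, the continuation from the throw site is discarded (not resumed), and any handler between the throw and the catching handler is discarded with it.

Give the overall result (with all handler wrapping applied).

Step-by-step:
tell(2) @ H1 ⇒ log+=2
tell(0) @ H1 ⇒ log+=0
choose[2, 0] @ H4
  branch[0] choose=2:
    throw(5) @ H0 re-raised
    throw(5) @ H3 caught ⇒ 16
    H4 returns [16]
  branch[1] choose=0:
    throw(5) @ H0 re-raised
    throw(5) @ H3 caught ⇒ 16
    H4 returns [16]
= [16, 16]

Answer: [16, 16]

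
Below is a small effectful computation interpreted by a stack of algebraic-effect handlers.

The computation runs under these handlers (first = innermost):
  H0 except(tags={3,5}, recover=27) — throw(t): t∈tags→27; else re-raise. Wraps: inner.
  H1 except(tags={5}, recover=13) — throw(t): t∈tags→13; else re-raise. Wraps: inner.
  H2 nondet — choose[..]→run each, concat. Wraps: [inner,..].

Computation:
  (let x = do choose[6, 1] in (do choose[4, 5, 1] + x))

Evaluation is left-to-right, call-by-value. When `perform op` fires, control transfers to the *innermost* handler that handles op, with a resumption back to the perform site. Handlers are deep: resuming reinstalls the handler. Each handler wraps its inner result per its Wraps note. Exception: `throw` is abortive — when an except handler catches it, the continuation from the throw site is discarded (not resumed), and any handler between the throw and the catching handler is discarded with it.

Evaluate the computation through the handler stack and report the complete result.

Step-by-step:
choose[6, 1] @ H2
  branch[0] choose=6:
    choose[4, 5, 1] @ H2
      branch[0] choose=4:
        H0 returns 10
        H1 returns 10
        H2 returns [10]
      branch[1] choose=5:
        H0 returns 11
        H1 returns 11
        H2 returns [11]
      branch[2] choose=1:
        H0 returns 7
        H1 returns 7
        H2 returns [7]
  branch[1] choose=1:
    choose[4, 5, 1] @ H2
      branch[0] choose=4:
        H0 returns 5
        H1 returns 5
        H2 returns [5]
      branch[1] choose=5:
        H0 returns 6
        H1 returns 6
        H2 returns [6]
      branch[2] choose=1:
        H0 returns 2
        H1 returns 2
        H2 returns [2]
= [10, 11, 7, 5, 6, 2]

Answer: [10, 11, 7, 5, 6, 2]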